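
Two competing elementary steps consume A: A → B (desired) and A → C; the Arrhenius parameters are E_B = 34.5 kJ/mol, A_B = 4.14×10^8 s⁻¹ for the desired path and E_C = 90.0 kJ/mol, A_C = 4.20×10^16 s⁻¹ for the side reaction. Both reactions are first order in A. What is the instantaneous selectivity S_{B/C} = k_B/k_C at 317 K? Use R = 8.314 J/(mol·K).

k_B/k_C = (A_B/A_C)·exp[−(E_B−E_C)/(RT)] = (A_B/A_C)·exp[(E_C−E_B)/(RT)].
(E_C−E_B)/(RT) = (90.0−34.5)×10³/(8.314×317) = 55500/2636 = 21.06.
k_B/k_C = (4.14×10^8/4.20×10^16)·exp(21.06) = 9.857×10^-9 × 1.398×10^9 = 13.8.

13.8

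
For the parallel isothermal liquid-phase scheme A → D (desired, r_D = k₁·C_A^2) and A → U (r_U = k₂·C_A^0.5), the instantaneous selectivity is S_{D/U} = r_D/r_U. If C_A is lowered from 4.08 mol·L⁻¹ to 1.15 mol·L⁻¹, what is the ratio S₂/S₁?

0.150

S_{D/U} = (k₁/k₂)·C_A^1.5, so S₂/S₁ = (C_{A,2}/C_{A,1})^1.5.
= (1.15/4.08)^1.5 = (0.2819)^1.5 = 0.150.
Selectivity toward D falls as C_A falls — high-concentration operation is favoured.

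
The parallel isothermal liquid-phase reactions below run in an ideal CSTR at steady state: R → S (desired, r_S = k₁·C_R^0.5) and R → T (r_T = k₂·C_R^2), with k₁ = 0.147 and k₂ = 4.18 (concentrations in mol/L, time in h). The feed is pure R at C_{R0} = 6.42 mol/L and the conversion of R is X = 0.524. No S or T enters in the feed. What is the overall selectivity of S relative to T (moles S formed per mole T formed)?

Exit C_R = C_{R0}(1−X) = 6.42×0.476 = 3.056 mol/L.
In a CSTR the entire volume is at exit conditions, so r_S = 0.147×3.056^0.5 = 0.2570 and r_T = 4.18×3.056^2 = 39.04.
Overall selectivity = C_S/C_T = r_Sτ/(r_Tτ) = r_S/r_T = 0.00658.

0.00658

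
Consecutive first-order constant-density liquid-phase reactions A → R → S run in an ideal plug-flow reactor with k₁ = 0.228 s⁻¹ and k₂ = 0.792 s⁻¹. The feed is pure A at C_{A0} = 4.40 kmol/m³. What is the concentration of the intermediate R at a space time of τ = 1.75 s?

Solving the coupled first-order balances gives C_R(τ) = [k₁/(k₂−k₁)]·C_{A0}·(e^(−k₁τ) − e^(−k₂τ)).
e^(−k₁τ) = e^(−0.228×1.75) = e^(−0.3990) = 0.6710; e^(−k₂τ) = e^(−1.386) = 0.2501.
C_R = 0.228×4.40/(0.792−0.228) × (0.6710−0.2501) = 1.779×0.4209 = 0.7487 kmol/m³.

0.749 kmol/m³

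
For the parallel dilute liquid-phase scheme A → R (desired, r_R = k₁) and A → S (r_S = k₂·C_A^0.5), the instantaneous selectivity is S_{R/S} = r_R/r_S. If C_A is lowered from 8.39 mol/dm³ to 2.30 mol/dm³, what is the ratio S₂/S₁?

S_{R/S} = (k₁/k₂)·C_A^-0.5, so S₂/S₁ = (C_{A,2}/C_{A,1})^-0.5.
= (2.30/8.39)^(-0.5) = (0.2741)^(-0.5) = 1.91.

1.91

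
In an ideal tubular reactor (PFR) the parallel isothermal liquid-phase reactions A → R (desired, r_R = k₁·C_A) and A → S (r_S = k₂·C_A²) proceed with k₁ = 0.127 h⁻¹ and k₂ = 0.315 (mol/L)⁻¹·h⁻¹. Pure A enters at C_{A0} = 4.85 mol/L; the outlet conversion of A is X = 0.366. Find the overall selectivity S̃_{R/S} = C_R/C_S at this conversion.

C_A = C_{A0}(1−X) = 3.075 mol/L.
Along a PFR/batch, dC_R/dC_A = −r_R/(r_R+r_S) = −k₁/(k₁+k₂·C_A).
Integrating from C_{A0} to C_A: C_R = (0.127/0.315)·ln[(0.127+0.315·4.85)/(0.127+0.315·3.07)] = 0.4032·ln(1.655/1.096) = 0.1663 mol/L.
C_S = (C_{A0}−C_A)−C_R = 1.609 mol/L; S̃_{R/S} = 0.1663/1.609 = 0.103.

0.103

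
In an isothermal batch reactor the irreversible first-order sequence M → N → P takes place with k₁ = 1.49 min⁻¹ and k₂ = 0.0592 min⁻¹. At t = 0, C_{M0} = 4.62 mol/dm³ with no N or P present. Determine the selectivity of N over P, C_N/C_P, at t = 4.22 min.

4.28

Solving the coupled first-order balances gives C_N(t) = [k₁/(k₂−k₁)]·C_{M0}·(e^(−k₁t) − e^(−k₂t)).
e^(−k₁t) = e^(−1.49×4.22) = e^(−6.288) = 0.001859; e^(−k₂t) = e^(−0.2498) = 0.7789.
C_N = 1.49×4.62/(0.0592−1.49) × (0.001859−0.7789) = (-4.811)×(-0.7771) = 3.739 mol/dm³.
C_M = C_{M0}e^(−k₁t) = 0.008588 mol/dm³, so C_P = C_{M0}−C_M−C_N = 0.8728 mol/dm³; C_N/C_P = 4.28.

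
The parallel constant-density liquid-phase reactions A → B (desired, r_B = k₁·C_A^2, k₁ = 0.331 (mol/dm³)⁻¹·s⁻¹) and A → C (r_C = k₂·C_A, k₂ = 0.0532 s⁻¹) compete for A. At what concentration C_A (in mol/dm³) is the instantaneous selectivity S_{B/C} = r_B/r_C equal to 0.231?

0.0371 mol/dm³

S_{B/C} = (k₁/k₂)·C_A ⇒ C_A = S·k₂/k₁.
= 0.231×0.0532/0.331 = 0.0371 mol/dm³.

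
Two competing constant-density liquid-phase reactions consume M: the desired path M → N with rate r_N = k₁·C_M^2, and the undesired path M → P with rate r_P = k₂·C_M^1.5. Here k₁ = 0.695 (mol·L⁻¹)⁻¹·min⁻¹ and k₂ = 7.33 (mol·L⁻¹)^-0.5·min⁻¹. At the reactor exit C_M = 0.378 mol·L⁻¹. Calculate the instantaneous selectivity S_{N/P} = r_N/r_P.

S_{N/P} = r_N/r_P = (k₁·C_M^2)/(k₂·C_M^1.5) = (k₁/k₂)·C_M^0.5.
= (0.695×0.3780^2) / (7.33×0.3780^1.5) = 0.09930/1.703 = 0.0583.
Since the desired path is higher order in M, keeping C_M high (PFR or concentrated feed) favours N.

0.0583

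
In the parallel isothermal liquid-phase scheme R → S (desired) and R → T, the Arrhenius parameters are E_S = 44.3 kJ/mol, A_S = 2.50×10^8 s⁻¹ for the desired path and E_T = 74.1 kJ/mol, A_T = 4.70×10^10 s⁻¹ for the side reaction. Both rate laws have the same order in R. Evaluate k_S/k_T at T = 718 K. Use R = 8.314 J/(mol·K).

0.783

k_S/k_T = (A_S/A_T)·exp[−(E_S−E_T)/(RT)] = (A_S/A_T)·exp[(E_T−E_S)/(RT)].
(E_T−E_S)/(RT) = (74.1−44.3)×10³/(8.314×718) = 29800/5969 = 4.992.
k_S/k_T = (2.50×10^8/4.70×10^10)·exp(4.992) = 0.005319 × 147.2 = 0.783.
Since E_S < E_T, lowering the temperature improves selectivity toward S.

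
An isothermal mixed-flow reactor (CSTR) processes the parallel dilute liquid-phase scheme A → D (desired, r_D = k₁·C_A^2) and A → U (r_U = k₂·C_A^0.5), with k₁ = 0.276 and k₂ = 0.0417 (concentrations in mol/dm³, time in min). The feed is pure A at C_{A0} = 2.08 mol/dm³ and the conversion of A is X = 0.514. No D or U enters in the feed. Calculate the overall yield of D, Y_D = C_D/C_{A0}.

Exit C_A = C_{A0}(1−X) = 2.08×0.486 = 1.011 mol/dm³.
Rates in a CSTR are evaluated at the outlet concentration: r_D = 0.276×1.011^2 = 0.2820, r_U = 0.0417×1.011^0.5 = 0.04193.
Fraction of consumed A going to D: r_D/(r_D+r_U) = 0.8706.
C_D = 0.8706·C_{A0}·X = 0.8706×2.08×0.514 = 0.931 mol/dm³; Y_D = C_D/C_{A0} = 0.447.

0.447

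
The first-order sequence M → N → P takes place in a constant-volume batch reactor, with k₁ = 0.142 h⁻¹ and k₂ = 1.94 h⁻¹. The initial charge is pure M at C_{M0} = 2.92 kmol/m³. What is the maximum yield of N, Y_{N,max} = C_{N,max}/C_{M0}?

At the optimum, C_{N,max}/C_{M0} = (k₁/k₂)^[k₂/(k₂−k₁)].
= (0.142/1.94)^(1.94/(1.94−0.142)) = (0.07320)^(1.079) = 0.05954.

0.0595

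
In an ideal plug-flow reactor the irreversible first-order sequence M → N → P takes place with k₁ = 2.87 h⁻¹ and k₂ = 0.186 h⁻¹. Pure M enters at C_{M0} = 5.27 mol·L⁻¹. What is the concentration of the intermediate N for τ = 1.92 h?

3.92 mol·L⁻¹

Solving the coupled first-order balances gives C_N(τ) = [k₁/(k₂−k₁)]·C_{M0}·(e^(−k₁τ) − e^(−k₂τ)).
e^(−k₁τ) = e^(−2.87×1.92) = e^(−5.510) = 0.004044; e^(−k₂τ) = e^(−0.3571) = 0.6997.
C_N = 2.87×5.27/(0.186−2.87) × (0.004044−0.6997) = (-5.635)×(-0.6956) = 3.920 mol·L⁻¹.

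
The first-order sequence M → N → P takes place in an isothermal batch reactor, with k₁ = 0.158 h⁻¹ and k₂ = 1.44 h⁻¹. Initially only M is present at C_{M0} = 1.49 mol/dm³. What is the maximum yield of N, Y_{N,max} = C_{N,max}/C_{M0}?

0.0836

Evaluating C_N at t_opt = ln(k₂/k₁)/(k₂−k₁) gives C_{N,max}/C_{M0} = (k₁/k₂)^[k₂/(k₂−k₁)].
= (0.158/1.44)^(1.44/(1.44−0.158)) = (0.1097)^(1.123) = 0.08356.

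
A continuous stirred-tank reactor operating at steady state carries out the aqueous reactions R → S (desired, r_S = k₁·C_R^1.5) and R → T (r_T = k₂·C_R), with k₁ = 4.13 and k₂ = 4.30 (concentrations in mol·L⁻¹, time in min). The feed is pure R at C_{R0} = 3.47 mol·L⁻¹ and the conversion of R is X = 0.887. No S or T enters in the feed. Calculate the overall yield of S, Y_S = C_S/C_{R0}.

0.333

Exit C_R = C_{R0}(1−X) = 3.47×0.113 = 0.3921 mol·L⁻¹.
In a CSTR the entire volume is at exit conditions, so r_S = 4.13×0.3921^1.5 = 1.014 and r_T = 4.30×0.3921 = 1.686.
Fraction of consumed R going to S: r_S/(r_S+r_T) = 0.3756.
C_S = 0.3756·C_{R0}·X = 0.3756×3.47×0.887 = 1.16 mol·L⁻¹; Y_S = C_S/C_{R0} = 0.333.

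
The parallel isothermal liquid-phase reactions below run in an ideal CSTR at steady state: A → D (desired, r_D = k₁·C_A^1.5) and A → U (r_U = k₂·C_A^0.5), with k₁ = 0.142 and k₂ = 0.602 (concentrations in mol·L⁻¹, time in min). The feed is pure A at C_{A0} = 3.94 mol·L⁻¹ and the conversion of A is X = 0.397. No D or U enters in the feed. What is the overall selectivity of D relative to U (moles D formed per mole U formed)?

0.560

Exit C_A = C_{A0}(1−X) = 3.94×0.603 = 2.376 mol·L⁻¹.
A CSTR operates uniformly at the exit composition, giving r_D = 0.5200 and r_U = 0.9279 (each k·C_A^n at C_A = 2.376).
Overall selectivity = C_D/C_U = r_Dτ/(r_Uτ) = r_D/r_U = 0.560.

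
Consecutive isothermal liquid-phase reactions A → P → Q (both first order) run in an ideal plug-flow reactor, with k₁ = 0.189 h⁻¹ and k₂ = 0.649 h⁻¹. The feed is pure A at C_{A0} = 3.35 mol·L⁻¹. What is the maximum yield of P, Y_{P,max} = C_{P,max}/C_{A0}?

0.175

For a first-order series the maximum intermediate yield is C_{P,max}/C_{A0} = (k₁/k₂)^[k₂/(k₂−k₁)].
= (0.189/0.649)^(0.649/(0.649−0.189)) = (0.2912)^(1.411) = 0.1754.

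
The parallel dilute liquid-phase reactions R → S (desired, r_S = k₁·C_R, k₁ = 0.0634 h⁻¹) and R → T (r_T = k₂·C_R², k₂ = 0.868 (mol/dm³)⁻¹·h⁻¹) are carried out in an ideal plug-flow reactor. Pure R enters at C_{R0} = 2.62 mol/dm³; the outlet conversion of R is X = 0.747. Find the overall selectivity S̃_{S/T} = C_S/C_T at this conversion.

C_R = C_{R0}(1−X) = 0.6629 mol/dm³.
Along a PFR/batch, dC_S/dC_R = −r_S/(r_S+r_T) = −k₁/(k₁+k₂·C_R).
Integrating from C_{R0} to C_R: C_S = (0.0634/0.868)·ln[(0.0634+0.868·2.62)/(0.0634+0.868·0.663)] = 0.07304·ln(2.338/0.6388) = 0.09476 mol/dm³.
C_T = (C_{R0}−C_R)−C_S = 1.862 mol/dm³; S̃_{S/T} = 0.09476/1.862 = 0.0509.

0.0509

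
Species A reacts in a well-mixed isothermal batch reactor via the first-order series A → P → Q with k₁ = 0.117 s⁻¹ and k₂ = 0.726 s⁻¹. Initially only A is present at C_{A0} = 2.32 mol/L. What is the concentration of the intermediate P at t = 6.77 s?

The intermediate concentration in a first-order A→B→C sequence is C_P = k₁C_{A0}(e^(−k₁t) − e^(−k₂t))/(k₂−k₁).
e^(−k₁t) = e^(−0.117×6.77) = e^(−0.7921) = 0.4529; e^(−k₂t) = e^(−4.915) = 0.007336.
C_P = 0.117×2.32/(0.726−0.117) × (0.4529−0.007336) = 0.4457×0.4456 = 0.1986 mol/L.

0.199 mol/L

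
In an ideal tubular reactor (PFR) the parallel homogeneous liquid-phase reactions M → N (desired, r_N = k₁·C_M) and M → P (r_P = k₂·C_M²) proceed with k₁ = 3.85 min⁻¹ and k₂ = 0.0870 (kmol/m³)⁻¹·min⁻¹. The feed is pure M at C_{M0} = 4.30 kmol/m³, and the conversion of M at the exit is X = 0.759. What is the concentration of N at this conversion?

3.08 kmol/m³

C_M = C_{M0}(1−X) = 1.036 kmol/m³.
Along a PFR/batch, dC_N/dC_M = −r_N/(r_N+r_P) = −k₁/(k₁+k₂·C_M).
Integrating from C_{M0} to C_M: C_N = (3.85/0.0870)·ln[(3.85+0.0870·4.30)/(3.85+0.0870·1.04)] = 44.25·ln(4.224/3.940) = 3.079 kmol/m³.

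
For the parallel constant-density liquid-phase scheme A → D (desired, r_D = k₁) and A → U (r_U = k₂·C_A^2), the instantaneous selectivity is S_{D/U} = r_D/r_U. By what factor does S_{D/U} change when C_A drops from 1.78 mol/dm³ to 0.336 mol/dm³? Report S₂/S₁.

28.1

S_{D/U} = (k₁/k₂)·C_A^-2, so S₂/S₁ = (C_{A,2}/C_{A,1})^-2.
= (0.336/1.78)^(-2) = (0.1888)^(-2) = 28.1.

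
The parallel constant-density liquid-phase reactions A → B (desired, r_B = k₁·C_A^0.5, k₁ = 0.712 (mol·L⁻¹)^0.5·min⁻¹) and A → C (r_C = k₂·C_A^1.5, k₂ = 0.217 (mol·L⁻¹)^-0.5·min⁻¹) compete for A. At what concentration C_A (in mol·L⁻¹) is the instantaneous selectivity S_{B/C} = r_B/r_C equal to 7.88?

0.416 mol·L⁻¹

S_{B/C} = (k₁/k₂)·C_A⁻¹ ⇒ C_A = (S·k₂/k₁)^(-1).
= (7.88×0.217/0.712)^(-1) = (2.402)^(-1) = 0.416 mol·L⁻¹.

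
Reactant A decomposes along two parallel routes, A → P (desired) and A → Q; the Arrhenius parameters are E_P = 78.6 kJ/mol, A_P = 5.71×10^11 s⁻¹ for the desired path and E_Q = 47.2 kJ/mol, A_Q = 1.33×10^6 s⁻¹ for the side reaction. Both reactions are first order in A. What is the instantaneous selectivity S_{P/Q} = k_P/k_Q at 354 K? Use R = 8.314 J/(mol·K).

Since both paths have the same order in A, the concentration cancels and S_{P/Q} = k_P/k_Q = (A_P/A_Q)·exp[(E_Q−E_P)/(RT)].
(E_Q−E_P)/(RT) = (47.2−78.6)×10³/(8.314×354) = -31400/2943 = -10.67.
k_P/k_Q = (5.71×10^11/1.33×10^6)·exp(-10.67) = 4.293×10^5 × 2.326×10^-5 = 9.99.

9.99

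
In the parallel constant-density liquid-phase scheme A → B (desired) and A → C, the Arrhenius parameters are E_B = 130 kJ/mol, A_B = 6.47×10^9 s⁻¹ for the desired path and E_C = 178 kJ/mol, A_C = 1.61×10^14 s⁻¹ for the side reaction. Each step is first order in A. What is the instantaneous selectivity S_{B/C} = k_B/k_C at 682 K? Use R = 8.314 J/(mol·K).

0.191

k_B/k_C = (A_B/A_C)·exp[−(E_B−E_C)/(RT)] = (A_B/A_C)·exp[(E_C−E_B)/(RT)].
(E_C−E_B)/(RT) = (178−130)×10³/(8.314×682) = 48000/5670 = 8.465.
k_B/k_C = (6.47×10^9/1.61×10^14)·exp(8.465) = 4.019×10^-5 × 4748 = 0.191.
Since E_B < E_C, lowering the temperature improves selectivity toward B.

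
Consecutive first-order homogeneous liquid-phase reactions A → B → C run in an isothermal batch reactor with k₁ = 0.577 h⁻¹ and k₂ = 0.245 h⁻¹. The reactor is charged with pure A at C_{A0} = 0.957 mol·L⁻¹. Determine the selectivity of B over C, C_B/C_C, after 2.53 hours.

2.25

Solving the coupled first-order balances gives C_B(t) = [k₁/(k₂−k₁)]·C_{A0}·(e^(−k₁t) − e^(−k₂t)).
e^(−k₁t) = e^(−0.577×2.53) = e^(−1.460) = 0.2323; e^(−k₂t) = e^(−0.6198) = 0.5380.
C_B = 0.577×0.957/(0.245−0.577) × (0.2323−0.5380) = (-1.663)×(-0.3057) = 0.5085 mol·L⁻¹.
C_A = C_{A0}e^(−k₁t) = 0.2223 mol·L⁻¹, so C_C = C_{A0}−C_A−C_B = 0.2262 mol·L⁻¹; C_B/C_C = 2.25.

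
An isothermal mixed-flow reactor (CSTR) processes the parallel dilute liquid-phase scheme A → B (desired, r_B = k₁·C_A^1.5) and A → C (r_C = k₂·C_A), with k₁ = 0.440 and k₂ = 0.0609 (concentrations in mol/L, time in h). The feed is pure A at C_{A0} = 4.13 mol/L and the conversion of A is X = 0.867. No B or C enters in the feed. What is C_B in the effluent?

3.02 mol/L

Exit C_A = C_{A0}(1−X) = 4.13×0.133 = 0.5493 mol/L.
In a CSTR the entire volume is at exit conditions, so r_B = 0.440×0.5493^1.5 = 0.1791 and r_C = 0.0609×0.5493 = 0.03345.
Fraction of consumed A going to B: r_B/(r_B+r_C) = 0.8426.
C_B = 0.8426·C_{A0}·X = 0.8426×4.13×0.867 = 3.02 mol/L.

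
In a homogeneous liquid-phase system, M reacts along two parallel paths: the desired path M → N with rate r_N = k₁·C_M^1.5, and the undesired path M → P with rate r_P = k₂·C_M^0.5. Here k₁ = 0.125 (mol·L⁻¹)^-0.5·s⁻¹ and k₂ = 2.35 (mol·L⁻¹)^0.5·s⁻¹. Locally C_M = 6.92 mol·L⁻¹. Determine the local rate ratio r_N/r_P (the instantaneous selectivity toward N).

S_{N/P} = r_N/r_P = (k₁·C_M^1.5)/(k₂·C_M^0.5) = (k₁/k₂)·C_M.
= (0.125×6.920^1.5) / (2.35×6.920^0.5) = 2.275/6.182 = 0.368.
Since the desired path is higher order in M, keeping C_M high (PFR or concentrated feed) favours N.

0.368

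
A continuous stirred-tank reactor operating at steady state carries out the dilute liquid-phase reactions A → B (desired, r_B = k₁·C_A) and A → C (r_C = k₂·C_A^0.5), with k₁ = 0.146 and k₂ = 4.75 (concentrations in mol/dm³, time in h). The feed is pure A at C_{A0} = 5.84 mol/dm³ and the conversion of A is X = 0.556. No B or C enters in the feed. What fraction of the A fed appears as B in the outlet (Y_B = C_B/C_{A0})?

Exit C_A = C_{A0}(1−X) = 5.84×0.444 = 2.593 mol/dm³.
In a CSTR the entire volume is at exit conditions, so r_B = 0.146×2.593 = 0.3786 and r_C = 4.75×2.593^0.5 = 7.649.
Fraction of consumed A going to B: r_B/(r_B+r_C) = 0.04716.
C_B = 0.04716·C_{A0}·X = 0.04716×5.84×0.556 = 0.153 mol/dm³; Y_B = C_B/C_{A0} = 0.0262.

0.0262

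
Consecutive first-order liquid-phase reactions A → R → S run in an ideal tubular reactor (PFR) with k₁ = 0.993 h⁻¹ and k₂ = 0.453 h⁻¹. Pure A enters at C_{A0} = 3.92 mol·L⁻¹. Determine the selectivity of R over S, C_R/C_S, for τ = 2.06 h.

1.26

The intermediate concentration in a first-order A→B→C sequence is C_R = k₁C_{A0}(e^(−k₁τ) − e^(−k₂τ))/(k₂−k₁).
e^(−k₁τ) = e^(−0.993×2.06) = e^(−2.046) = 0.1293; e^(−k₂τ) = e^(−0.9332) = 0.3933.
C_R = 0.993×3.92/(0.453−0.993) × (0.1293−0.3933) = (-7.208)×(-0.2640) = 1.903 mol·L⁻¹.
C_A = C_{A0}e^(−k₁τ) = 0.5069 mol·L⁻¹, so C_S = C_{A0}−C_A−C_R = 1.510 mol·L⁻¹; C_R/C_S = 1.26.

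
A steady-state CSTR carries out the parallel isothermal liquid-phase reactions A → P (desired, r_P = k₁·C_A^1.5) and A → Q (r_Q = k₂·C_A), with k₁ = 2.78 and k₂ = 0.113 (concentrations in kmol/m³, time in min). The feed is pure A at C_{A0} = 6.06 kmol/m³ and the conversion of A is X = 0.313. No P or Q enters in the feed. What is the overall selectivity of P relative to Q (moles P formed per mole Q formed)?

50.2

Exit C_A = C_{A0}(1−X) = 6.06×0.687 = 4.163 kmol/m³.
Rates in a CSTR are evaluated at the outlet concentration: r_P = 2.78×4.163^1.5 = 23.62, r_Q = 0.113×4.163 = 0.4704.
Overall selectivity = C_P/C_Q = r_Pτ/(r_Qτ) = r_P/r_Q = 50.2.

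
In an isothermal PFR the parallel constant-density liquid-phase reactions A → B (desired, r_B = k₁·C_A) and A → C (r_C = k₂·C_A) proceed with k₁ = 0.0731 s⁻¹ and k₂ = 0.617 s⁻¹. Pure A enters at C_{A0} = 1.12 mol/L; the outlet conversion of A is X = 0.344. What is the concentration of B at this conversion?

0.0408 mol/L

C_A = C_{A0}(1−X) = 0.7347 mol/L.
Both paths are first order in A, so the instantaneous fraction to B is constant: dC_B/d(−C_A) = k₁/(k₁+k₂) = 0.1059.
C_B = 0.1059·(C_{A0}−C_A) = 0.1059×0.3853 = 0.0408 mol/L.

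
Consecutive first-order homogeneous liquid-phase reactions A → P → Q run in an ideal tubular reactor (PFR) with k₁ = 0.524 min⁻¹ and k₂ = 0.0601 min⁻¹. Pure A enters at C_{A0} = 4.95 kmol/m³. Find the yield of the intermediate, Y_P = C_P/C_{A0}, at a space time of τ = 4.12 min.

0.751

Solving the coupled first-order balances gives C_P(τ) = [k₁/(k₂−k₁)]·C_{A0}·(e^(−k₁τ) − e^(−k₂τ)).
e^(−k₁τ) = e^(−0.524×4.12) = e^(−2.159) = 0.1155; e^(−k₂τ) = e^(−0.2476) = 0.7807.
C_P = 0.524×4.95/(0.0601−0.524) × (0.1155−0.7807) = (-5.591)×(-0.6652) = 3.719 kmol/m³.
Y_P = C_P/C_{A0} = 3.719/4.95 = 0.751.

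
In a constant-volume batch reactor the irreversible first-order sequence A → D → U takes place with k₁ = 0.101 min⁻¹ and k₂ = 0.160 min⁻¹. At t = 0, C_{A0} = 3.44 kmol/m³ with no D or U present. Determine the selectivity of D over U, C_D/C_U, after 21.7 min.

0.184

For first-order series with pure A initially, C_D(t) = k₁C_{A0}/(k₂−k₁)·(e^(−k₁t) − e^(−k₂t)).
e^(−k₁t) = e^(−0.101×21.7) = e^(−2.192) = 0.1117; e^(−k₂t) = e^(−3.472) = 0.03105.
C_D = 0.101×3.44/(0.160−0.101) × (0.1117−0.03105) = 5.889×0.08067 = 0.4751 kmol/m³.
C_A = C_{A0}e^(−k₁t) = 0.3843 kmol/m³, so C_U = C_{A0}−C_A−C_D = 2.581 kmol/m³; C_D/C_U = 0.184.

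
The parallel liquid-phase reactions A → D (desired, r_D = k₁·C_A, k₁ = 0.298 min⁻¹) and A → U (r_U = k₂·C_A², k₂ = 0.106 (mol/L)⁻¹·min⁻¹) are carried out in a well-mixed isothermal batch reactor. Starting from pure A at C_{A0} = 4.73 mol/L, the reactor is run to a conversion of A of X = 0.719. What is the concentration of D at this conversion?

C_A = C_{A0}(1−X) = 1.329 mol/L.
Along a PFR/batch, dC_D/dC_A = −r_D/(r_D+r_U) = −k₁/(k₁+k₂·C_A).
Integrating from C_{A0} to C_A: C_D = (0.298/0.106)·ln[(0.298+0.106·4.73)/(0.298+0.106·1.33)] = 2.811·ln(0.7994/0.4389) = 1.686 mol/L.

1.69 mol/L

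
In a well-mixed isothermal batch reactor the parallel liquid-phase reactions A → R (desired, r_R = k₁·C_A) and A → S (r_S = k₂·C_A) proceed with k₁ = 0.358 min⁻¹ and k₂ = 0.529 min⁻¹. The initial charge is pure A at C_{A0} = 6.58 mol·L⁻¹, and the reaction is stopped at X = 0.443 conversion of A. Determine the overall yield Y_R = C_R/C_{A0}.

0.179

C_A = C_{A0}(1−X) = 3.665 mol·L⁻¹.
Both paths are first order in A, so the instantaneous fraction to R is constant: dC_R/d(−C_A) = k₁/(k₁+k₂) = 0.4036.
C_R = 0.4036·(C_{A0}−C_A) = 0.4036×2.915 = 1.18 mol·L⁻¹.
Y_R = C_R/C_{A0} = 1.176/6.58 = 0.179.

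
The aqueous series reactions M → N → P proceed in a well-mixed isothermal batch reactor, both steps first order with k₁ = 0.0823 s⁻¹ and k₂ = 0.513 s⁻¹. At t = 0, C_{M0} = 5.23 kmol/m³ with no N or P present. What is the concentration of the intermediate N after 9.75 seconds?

Solving the coupled first-order balances gives C_N(t) = [k₁/(k₂−k₁)]·C_{M0}·(e^(−k₁t) − e^(−k₂t)).
e^(−k₁t) = e^(−0.0823×9.75) = e^(−0.8024) = 0.4482; e^(−k₂t) = e^(−5.002) = 0.006726.
C_N = 0.0823×5.23/(0.513−0.0823) × (0.4482−0.006726) = 0.9994×0.4415 = 0.4412 kmol/m³.

0.441 kmol/m³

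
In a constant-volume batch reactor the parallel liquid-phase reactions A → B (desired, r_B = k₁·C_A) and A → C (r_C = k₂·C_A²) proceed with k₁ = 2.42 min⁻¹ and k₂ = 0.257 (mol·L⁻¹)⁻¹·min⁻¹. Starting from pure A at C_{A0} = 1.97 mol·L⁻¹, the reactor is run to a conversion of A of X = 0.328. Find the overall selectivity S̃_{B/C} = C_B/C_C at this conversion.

C_A = C_{A0}(1−X) = 1.324 mol·L⁻¹.
Along a PFR/batch, dC_B/dC_A = −r_B/(r_B+r_C) = −k₁/(k₁+k₂·C_A).
Integrating from C_{A0} to C_A: C_B = (2.42/0.257)·ln[(2.42+0.257·1.97)/(2.42+0.257·1.32)] = 9.416·ln(2.926/2.760) = 0.5501 mol·L⁻¹.
C_C = (C_{A0}−C_A)−C_B = 0.09603 mol·L⁻¹; S̃_{B/C} = 0.5501/0.09603 = 5.73.

5.73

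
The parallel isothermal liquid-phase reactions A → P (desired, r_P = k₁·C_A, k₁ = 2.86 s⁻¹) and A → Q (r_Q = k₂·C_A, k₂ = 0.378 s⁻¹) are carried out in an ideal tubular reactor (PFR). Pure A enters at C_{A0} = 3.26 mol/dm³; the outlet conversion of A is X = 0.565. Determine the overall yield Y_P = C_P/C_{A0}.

C_A = C_{A0}(1−X) = 1.418 mol/dm³.
Both paths are first order in A, so the instantaneous fraction to P is constant: dC_P/d(−C_A) = k₁/(k₁+k₂) = 0.8833.
C_P = 0.8833·(C_{A0}−C_A) = 0.8833×1.842 = 1.63 mol/dm³.
Y_P = C_P/C_{A0} = 1.627/3.26 = 0.499.

0.499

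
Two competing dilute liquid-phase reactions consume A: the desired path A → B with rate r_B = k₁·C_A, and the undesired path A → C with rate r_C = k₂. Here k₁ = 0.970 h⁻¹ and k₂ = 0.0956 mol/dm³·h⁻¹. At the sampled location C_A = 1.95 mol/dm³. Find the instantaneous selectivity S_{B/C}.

19.8

S_{B/C} = r_B/r_C = (k₁·C_A)/(k₂) = (k₁/k₂)·C_A.
= (0.970×1.950) / (0.0956) = 1.891/0.09560 = 19.8.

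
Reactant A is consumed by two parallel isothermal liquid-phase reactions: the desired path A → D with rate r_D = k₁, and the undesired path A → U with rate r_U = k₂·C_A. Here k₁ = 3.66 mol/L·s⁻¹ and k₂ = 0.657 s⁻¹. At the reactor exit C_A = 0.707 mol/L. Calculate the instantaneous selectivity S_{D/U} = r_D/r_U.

S_{D/U} = r_D/r_U = (k₁)/(k₂·C_A) = (k₁/k₂)·C_A⁻¹.
= (3.66) / (0.657×0.7070) = 3.660/0.4645 = 7.88.

7.88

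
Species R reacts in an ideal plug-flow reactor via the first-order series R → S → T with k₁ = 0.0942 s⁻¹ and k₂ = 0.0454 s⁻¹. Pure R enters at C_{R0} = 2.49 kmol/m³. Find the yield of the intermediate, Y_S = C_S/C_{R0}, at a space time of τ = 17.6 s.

Solving the coupled first-order balances gives C_S(τ) = [k₁/(k₂−k₁)]·C_{R0}·(e^(−k₁τ) − e^(−k₂τ)).
e^(−k₁τ) = e^(−0.0942×17.6) = e^(−1.658) = 0.1905; e^(−k₂τ) = e^(−0.7990) = 0.4498.
C_S = 0.0942×2.49/(0.0454−0.0942) × (0.1905−0.4498) = (-4.807)×(-0.2592) = 1.246 kmol/m³.
Y_S = C_S/C_{R0} = 1.246/2.49 = 0.500.

0.500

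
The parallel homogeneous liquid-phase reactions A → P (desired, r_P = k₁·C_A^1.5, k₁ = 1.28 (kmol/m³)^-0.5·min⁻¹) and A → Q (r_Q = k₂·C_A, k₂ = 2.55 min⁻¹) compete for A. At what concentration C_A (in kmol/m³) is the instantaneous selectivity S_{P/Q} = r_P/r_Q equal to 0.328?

0.427 kmol/m³

S_{P/Q} = (k₁/k₂)·C_A^0.5 ⇒ C_A = (S·k₂/k₁)^(2).
= (0.328×2.55/1.28)^(2) = (0.6534)^(2) = 0.427 kmol/m³.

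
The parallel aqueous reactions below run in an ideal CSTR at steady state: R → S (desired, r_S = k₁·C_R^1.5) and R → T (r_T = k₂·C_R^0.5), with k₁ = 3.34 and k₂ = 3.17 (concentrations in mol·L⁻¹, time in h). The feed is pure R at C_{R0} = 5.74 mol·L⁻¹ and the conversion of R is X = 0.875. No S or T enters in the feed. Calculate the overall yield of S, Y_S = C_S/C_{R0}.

0.377

Exit C_R = C_{R0}(1−X) = 5.74×0.125 = 0.7175 mol·L⁻¹.
In a CSTR the entire volume is at exit conditions, so r_S = 3.34×0.7175^1.5 = 2.030 and r_T = 3.17×0.7175^0.5 = 2.685.
Fraction of consumed R going to S: r_S/(r_S+r_T) = 0.4305.
C_S = 0.4305·C_{R0}·X = 0.4305×5.74×0.875 = 2.16 mol·L⁻¹; Y_S = C_S/C_{R0} = 0.377.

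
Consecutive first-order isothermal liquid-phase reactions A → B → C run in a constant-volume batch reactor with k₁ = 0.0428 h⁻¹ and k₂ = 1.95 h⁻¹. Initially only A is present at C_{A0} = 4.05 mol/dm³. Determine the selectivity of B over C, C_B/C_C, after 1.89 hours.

The intermediate concentration in a first-order A→B→C sequence is C_B = k₁C_{A0}(e^(−k₁t) − e^(−k₂t))/(k₂−k₁).
e^(−k₁t) = e^(−0.0428×1.89) = e^(−0.08089) = 0.9223; e^(−k₂t) = e^(−3.685) = 0.02508.
C_B = 0.0428×4.05/(1.95−0.0428) × (0.9223−0.02508) = 0.09089×0.8972 = 0.08154 mol/dm³.
C_A = C_{A0}e^(−k₁t) = 3.735 mol/dm³, so C_C = C_{A0}−C_A−C_B = 0.2332 mol/dm³; C_B/C_C = 0.350.

0.350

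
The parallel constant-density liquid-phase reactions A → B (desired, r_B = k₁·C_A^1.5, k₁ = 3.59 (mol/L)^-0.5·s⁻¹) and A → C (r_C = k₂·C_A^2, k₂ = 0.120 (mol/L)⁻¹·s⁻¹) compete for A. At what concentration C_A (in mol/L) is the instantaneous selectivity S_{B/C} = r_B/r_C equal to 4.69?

40.7 mol/L

S_{B/C} = (k₁/k₂)·C_A^-0.5 ⇒ C_A = (S·k₂/k₁)^(-2).
= (4.69×0.120/3.59)^(-2) = (0.1568)^(-2) = 40.7 mol/L.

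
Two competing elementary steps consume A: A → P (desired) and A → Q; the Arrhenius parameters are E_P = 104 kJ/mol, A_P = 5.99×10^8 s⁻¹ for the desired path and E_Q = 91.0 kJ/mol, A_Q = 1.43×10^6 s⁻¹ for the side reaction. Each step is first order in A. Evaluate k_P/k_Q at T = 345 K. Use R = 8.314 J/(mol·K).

4.51

With equal orders, S_{P/Q} = k_P/k_Q = (A_P/A_Q)·exp[(E_Q−E_P)/(RT)].
(E_Q−E_P)/(RT) = (91.0−104)×10³/(8.314×345) = -13000/2868 = -4.532.
k_P/k_Q = (5.99×10^8/1.43×10^6)·exp(-4.532) = 418.9 × 0.01076 = 4.51.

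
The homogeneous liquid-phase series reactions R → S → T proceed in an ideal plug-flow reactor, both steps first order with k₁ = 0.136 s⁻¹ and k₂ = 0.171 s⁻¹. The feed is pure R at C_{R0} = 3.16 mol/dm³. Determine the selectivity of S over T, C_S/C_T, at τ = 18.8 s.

For first-order series with pure R initially, C_S(τ) = k₁C_{R0}/(k₂−k₁)·(e^(−k₁τ) − e^(−k₂τ)).
e^(−k₁τ) = e^(−0.136×18.8) = e^(−2.557) = 0.07755; e^(−k₂τ) = e^(−3.215) = 0.04016.
C_S = 0.136×3.16/(0.171−0.136) × (0.07755−0.04016) = 12.28×0.03739 = 0.4591 mol/dm³.
C_R = C_{R0}e^(−k₁τ) = 0.2451 mol/dm³, so C_T = C_{R0}−C_R−C_S = 2.456 mol/dm³; C_S/C_T = 0.187.

0.187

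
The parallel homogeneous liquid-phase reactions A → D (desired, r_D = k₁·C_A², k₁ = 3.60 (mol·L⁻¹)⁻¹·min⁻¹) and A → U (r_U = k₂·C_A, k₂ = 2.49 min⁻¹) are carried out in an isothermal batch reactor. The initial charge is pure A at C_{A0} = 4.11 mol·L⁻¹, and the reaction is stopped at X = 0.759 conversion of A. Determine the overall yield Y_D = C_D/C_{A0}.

C_A = C_{A0}(1−X) = 0.9905 mol·L⁻¹.
Along a PFR/batch, dC_U/dC_A = −r_U/(r_D+r_U) = −k₂/(k₂+k₁·C_A).
Integrating from C_{A0} to C_A: C_U = (2.49/3.60)·ln[(2.49+3.60·4.11)/(2.49+3.60·0.991)] = 0.6917·ln(17.29/6.056) = 0.7255 mol·L⁻¹.
Then C_D = (C_{A0}−C_A) − C_U = 3.119 − 0.7255 = 2.394 mol·L⁻¹.
Y_D = C_D/C_{A0} = 2.394/4.11 = 0.582.

0.582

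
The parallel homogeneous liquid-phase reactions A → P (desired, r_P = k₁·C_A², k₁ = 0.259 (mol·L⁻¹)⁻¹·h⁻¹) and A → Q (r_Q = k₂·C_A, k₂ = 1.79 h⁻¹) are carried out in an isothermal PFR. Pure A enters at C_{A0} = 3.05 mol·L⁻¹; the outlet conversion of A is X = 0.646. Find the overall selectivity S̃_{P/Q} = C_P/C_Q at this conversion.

0.294

C_A = C_{A0}(1−X) = 1.080 mol·L⁻¹.
Along a PFR/batch, dC_Q/dC_A = −r_Q/(r_P+r_Q) = −k₂/(k₂+k₁·C_A).
Integrating from C_{A0} to C_A: C_Q = (1.79/0.259)·ln[(1.79+0.259·3.05)/(1.79+0.259·1.08)] = 6.911·ln(2.580/2.070) = 1.523 mol·L⁻¹.
Then C_P = (C_{A0}−C_A) − C_Q = 1.970 − 1.523 = 0.4471 mol·L⁻¹.
S̃_{P/Q} = C_P/C_Q = 0.4471/1.523 = 0.294.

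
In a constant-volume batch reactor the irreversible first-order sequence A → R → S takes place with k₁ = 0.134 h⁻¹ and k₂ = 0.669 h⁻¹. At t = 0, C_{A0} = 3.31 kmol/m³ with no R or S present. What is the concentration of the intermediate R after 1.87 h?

For first-order series with pure A initially, C_R(t) = k₁C_{A0}/(k₂−k₁)·(e^(−k₁t) − e^(−k₂t)).
e^(−k₁t) = e^(−0.134×1.87) = e^(−0.2506) = 0.7783; e^(−k₂t) = e^(−1.251) = 0.2862.
C_R = 0.134×3.31/(0.669−0.134) × (0.7783−0.2862) = 0.8290×0.4921 = 0.4080 kmol/m³.

0.408 kmol/m³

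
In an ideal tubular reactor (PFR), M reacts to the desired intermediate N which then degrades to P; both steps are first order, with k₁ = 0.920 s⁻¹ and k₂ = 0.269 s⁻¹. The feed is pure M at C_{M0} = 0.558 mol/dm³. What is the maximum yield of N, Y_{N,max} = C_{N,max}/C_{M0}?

0.602

At the optimum, C_{N,max}/C_{M0} = (k₁/k₂)^[k₂/(k₂−k₁)].
= (0.920/0.269)^(0.269/(0.269−0.920)) = (3.420)^(-0.4132) = 0.6016.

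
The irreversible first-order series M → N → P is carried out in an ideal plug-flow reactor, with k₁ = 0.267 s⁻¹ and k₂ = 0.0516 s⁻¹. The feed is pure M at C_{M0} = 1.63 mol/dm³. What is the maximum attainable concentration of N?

1.10 mol/dm³

At the optimum, C_{N,max}/C_{M0} = (k₁/k₂)^[k₂/(k₂−k₁)].
= (0.267/0.0516)^(0.0516/(0.0516−0.267)) = (5.174)^(-0.2396) = 0.6745.
C_{N,max} = 0.6745×1.63 = 1.10 mol/dm³.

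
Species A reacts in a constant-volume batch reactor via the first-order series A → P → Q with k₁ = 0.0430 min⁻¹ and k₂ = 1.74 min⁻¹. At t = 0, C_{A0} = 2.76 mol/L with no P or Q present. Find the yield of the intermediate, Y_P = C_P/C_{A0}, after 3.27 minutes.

0.0219

The intermediate concentration in a first-order A→B→C sequence is C_P = k₁C_{A0}(e^(−k₁t) − e^(−k₂t))/(k₂−k₁).
e^(−k₁t) = e^(−0.0430×3.27) = e^(−0.1406) = 0.8688; e^(−k₂t) = e^(−5.690) = 0.003380.
C_P = 0.0430×2.76/(1.74−0.0430) × (0.8688−0.003380) = 0.06994×0.8654 = 0.06053 mol/L.
Y_P = C_P/C_{A0} = 0.06053/2.76 = 0.0219.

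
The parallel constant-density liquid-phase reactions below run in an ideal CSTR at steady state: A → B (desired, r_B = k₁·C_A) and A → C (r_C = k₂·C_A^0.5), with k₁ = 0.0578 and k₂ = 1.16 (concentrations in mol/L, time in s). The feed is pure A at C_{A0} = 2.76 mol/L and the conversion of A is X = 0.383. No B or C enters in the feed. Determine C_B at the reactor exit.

Exit C_A = C_{A0}(1−X) = 2.76×0.617 = 1.703 mol/L.
In a CSTR the entire volume is at exit conditions, so r_B = 0.0578×1.703 = 0.09843 and r_C = 1.16×1.703^0.5 = 1.514.
Fraction of consumed A going to B: r_B/(r_B+r_C) = 0.06105.
C_B = 0.06105·C_{A0}·X = 0.06105×2.76×0.383 = 0.0645 mol/L.

0.0645 mol/L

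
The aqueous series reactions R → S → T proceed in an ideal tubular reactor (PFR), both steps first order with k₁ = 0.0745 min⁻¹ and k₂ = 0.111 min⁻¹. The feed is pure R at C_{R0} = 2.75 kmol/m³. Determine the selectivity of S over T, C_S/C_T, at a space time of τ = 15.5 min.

For first-order series with pure R initially, C_S(τ) = k₁C_{R0}/(k₂−k₁)·(e^(−k₁τ) − e^(−k₂τ)).
e^(−k₁τ) = e^(−0.0745×15.5) = e^(−1.155) = 0.3151; e^(−k₂τ) = e^(−1.720) = 0.1790.
C_S = 0.0745×2.75/(0.111−0.0745) × (0.3151−0.1790) = 5.613×0.1362 = 0.7643 kmol/m³.
C_R = C_{R0}e^(−k₁τ) = 0.8666 kmol/m³, so C_T = C_{R0}−C_R−C_S = 1.119 kmol/m³; C_S/C_T = 0.683.

0.683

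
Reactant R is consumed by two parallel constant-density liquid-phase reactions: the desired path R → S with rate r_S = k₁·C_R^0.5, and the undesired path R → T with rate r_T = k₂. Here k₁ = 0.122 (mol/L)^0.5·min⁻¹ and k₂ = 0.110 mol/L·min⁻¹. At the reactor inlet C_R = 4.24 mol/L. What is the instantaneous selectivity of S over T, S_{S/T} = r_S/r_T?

2.28

S_{S/T} = r_S/r_T = (k₁·C_R^0.5)/(k₂) = (k₁/k₂)·C_R^0.5.
= (0.122×4.240^0.5) / (0.110) = 0.2512/0.1100 = 2.28.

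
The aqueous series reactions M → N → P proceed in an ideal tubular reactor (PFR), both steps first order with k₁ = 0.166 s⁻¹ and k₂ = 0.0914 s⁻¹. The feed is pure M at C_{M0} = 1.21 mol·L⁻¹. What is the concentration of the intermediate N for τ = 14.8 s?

The intermediate concentration in a first-order A→B→C sequence is C_N = k₁C_{M0}(e^(−k₁τ) − e^(−k₂τ))/(k₂−k₁).
e^(−k₁τ) = e^(−0.166×14.8) = e^(−2.457) = 0.08571; e^(−k₂τ) = e^(−1.353) = 0.2585.
C_N = 0.166×1.21/(0.0914−0.166) × (0.08571−0.2585) = (-2.692)×(-0.1728) = 0.4653 mol·L⁻¹.

0.465 mol·L⁻¹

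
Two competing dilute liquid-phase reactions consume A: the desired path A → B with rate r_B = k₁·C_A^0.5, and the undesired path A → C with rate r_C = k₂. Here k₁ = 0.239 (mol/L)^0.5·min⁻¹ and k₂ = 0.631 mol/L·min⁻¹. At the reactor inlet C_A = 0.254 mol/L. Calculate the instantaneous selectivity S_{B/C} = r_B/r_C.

S_{B/C} = r_B/r_C = (k₁·C_A^0.5)/(k₂) = (k₁/k₂)·C_A^0.5.
= (0.239×0.2540^0.5) / (0.631) = 0.1205/0.6310 = 0.191.

0.191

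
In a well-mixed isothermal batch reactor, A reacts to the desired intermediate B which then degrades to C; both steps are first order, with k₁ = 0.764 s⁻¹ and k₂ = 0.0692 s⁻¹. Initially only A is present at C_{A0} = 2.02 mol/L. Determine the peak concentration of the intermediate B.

For a first-order series the maximum intermediate yield is C_{B,max}/C_{A0} = (k₁/k₂)^[k₂/(k₂−k₁)].
= (0.764/0.0692)^(0.0692/(0.0692−0.764)) = (11.04)^(-0.09960) = 0.7873.
C_{B,max} = 0.7873×2.02 = 1.59 mol/L.

1.59 mol/L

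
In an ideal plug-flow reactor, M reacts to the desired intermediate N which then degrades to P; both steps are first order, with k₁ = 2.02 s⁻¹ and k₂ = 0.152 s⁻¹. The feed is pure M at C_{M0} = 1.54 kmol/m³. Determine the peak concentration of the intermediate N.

1.25 kmol/m³

At the optimum, C_{N,max}/C_{M0} = (k₁/k₂)^[k₂/(k₂−k₁)].
= (2.02/0.152)^(0.152/(0.152−2.02)) = (13.29)^(-0.08137) = 0.8102.
C_{N,max} = 0.8102×1.54 = 1.25 kmol/m³.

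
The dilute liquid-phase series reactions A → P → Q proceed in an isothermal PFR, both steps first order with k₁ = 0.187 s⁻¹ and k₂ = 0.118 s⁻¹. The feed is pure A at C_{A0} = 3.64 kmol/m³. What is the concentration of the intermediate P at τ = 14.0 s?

1.17 kmol/m³

For first-order series with pure A initially, C_P(τ) = k₁C_{A0}/(k₂−k₁)·(e^(−k₁τ) − e^(−k₂τ)).
e^(−k₁τ) = e^(−0.187×14.0) = e^(−2.618) = 0.07295; e^(−k₂τ) = e^(−1.652) = 0.1917.
C_P = 0.187×3.64/(0.118−0.187) × (0.07295−0.1917) = (-9.865)×(-0.1187) = 1.171 kmol/m³.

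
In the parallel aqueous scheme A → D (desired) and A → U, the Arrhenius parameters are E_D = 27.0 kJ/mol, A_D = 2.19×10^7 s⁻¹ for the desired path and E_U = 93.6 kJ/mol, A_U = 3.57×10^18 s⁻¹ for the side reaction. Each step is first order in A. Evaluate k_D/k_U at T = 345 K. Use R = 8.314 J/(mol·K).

0.0744

Since both paths have the same order in A, the concentration cancels and S_{D/U} = k_D/k_U = (A_D/A_U)·exp[(E_U−E_D)/(RT)].
(E_U−E_D)/(RT) = (93.6−27.0)×10³/(8.314×345) = 66600/2868 = 23.22.
k_D/k_U = (2.19×10^7/3.57×10^18)·exp(23.22) = 6.134×10^-12 × 1.213×10^10 = 0.0744.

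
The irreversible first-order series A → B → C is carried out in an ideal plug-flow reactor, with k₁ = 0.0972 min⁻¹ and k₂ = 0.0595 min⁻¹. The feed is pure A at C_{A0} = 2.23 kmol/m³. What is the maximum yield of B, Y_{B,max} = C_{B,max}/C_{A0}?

0.461

At the optimum, C_{B,max}/C_{A0} = (k₁/k₂)^[k₂/(k₂−k₁)].
= (0.0972/0.0595)^(0.0595/(0.0595−0.0972)) = (1.634)^(-1.578) = 0.4609.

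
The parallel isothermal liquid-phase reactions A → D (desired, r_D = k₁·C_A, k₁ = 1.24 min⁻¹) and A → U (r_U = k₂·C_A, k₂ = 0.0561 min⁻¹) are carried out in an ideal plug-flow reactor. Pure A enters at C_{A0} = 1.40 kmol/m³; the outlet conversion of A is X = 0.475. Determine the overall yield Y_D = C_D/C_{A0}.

C_A = C_{A0}(1−X) = 0.7350 kmol/m³.
Both paths are first order in A, so the instantaneous fraction to D is constant: dC_D/d(−C_A) = k₁/(k₁+k₂) = 0.9567.
C_D = 0.9567·(C_{A0}−C_A) = 0.9567×0.6650 = 0.636 kmol/m³.
Y_D = C_D/C_{A0} = 0.6362/1.40 = 0.454.

0.454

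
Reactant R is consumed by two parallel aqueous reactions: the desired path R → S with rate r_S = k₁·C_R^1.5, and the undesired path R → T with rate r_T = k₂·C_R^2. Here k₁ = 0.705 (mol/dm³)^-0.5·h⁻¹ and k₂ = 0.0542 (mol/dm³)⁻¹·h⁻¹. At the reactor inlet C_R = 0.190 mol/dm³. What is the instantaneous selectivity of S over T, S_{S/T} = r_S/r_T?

S_{S/T} = r_S/r_T = (k₁·C_R^1.5)/(k₂·C_R^2) = (k₁/k₂)·C_R^-0.5.
= (0.705×0.1900^1.5) / (0.0542×0.1900^2) = 0.05839/0.001957 = 29.8.
The undesired path is higher order in R, so low C_R (CSTR or dilute feed) favours S.

29.8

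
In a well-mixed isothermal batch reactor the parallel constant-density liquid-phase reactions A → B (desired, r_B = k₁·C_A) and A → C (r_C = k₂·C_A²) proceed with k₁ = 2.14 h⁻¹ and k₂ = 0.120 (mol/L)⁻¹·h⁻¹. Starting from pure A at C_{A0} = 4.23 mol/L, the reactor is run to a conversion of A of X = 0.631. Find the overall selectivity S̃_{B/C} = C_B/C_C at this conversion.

6.22

C_A = C_{A0}(1−X) = 1.561 mol/L.
Along a PFR/batch, dC_B/dC_A = −r_B/(r_B+r_C) = −k₁/(k₁+k₂·C_A).
Integrating from C_{A0} to C_A: C_B = (2.14/0.120)·ln[(2.14+0.120·4.23)/(2.14+0.120·1.56)] = 17.83·ln(2.648/2.327) = 2.299 mol/L.
C_C = (C_{A0}−C_A)−C_B = 0.3696 mol/L; S̃_{B/C} = 2.299/0.3696 = 6.22.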